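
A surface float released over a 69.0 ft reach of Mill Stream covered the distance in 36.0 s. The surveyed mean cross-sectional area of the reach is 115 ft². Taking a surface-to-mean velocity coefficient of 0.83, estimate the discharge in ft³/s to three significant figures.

183 ft³/s

v_surface = L / t̄ = 69.0 / 36 = 1.917 ft/s
v_mean = 0.83 × 1.917 = 1.591 ft/s
Q = A × v_mean = 115 × 1.591 = 182.9 ft³/s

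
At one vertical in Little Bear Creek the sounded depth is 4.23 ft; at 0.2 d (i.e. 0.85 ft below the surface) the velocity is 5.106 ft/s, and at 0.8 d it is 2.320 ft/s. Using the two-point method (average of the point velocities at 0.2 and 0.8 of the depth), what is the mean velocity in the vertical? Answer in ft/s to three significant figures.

v̄ = (5.106 + 2.320) / 2 = 3.713 ft/s

3.71 ft/s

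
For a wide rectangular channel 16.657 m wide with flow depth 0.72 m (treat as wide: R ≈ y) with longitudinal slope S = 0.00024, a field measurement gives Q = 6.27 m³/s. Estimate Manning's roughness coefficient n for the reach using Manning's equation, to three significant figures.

0.0238

A = b·y = 16.657 × 0.72 = 11.99 m²
Wide channel: R ≈ y = 0.72 m
n = (1/Q)·A·R^(2/3)·S^(1/2) = (1/6.27) × 11.99 × 0.8033 × 0.01549 = 0.02380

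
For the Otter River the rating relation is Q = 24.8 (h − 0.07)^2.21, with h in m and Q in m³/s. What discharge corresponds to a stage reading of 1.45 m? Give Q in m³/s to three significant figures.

Q = 24.8 × (1.45 − 0.07)^2.21 = 24.8 × 1.38^2.21 = 50.53 m³/s

50.5 m³/s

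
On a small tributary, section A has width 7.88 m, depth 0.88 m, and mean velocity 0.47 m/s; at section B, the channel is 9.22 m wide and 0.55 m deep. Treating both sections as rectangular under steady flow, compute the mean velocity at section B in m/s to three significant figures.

0.643 m/s

Q = A₁V₁ = (7.88×0.88) × 0.47 = 3.259 m³/s
A₂ = 9.22 × 0.55 = 5.071 m²
V₂ = Q/A₂ = 3.259/5.071 = 0.6427 m/s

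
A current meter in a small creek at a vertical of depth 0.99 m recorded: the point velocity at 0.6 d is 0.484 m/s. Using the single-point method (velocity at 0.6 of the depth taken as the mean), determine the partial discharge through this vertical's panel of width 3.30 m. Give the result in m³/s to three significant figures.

v̄ = v₀.₆ = 0.484 m/s
q = v̄ × d × w = 0.4840 × 0.99 × 3.30 = 1.581 m³/s

1.58 m³/s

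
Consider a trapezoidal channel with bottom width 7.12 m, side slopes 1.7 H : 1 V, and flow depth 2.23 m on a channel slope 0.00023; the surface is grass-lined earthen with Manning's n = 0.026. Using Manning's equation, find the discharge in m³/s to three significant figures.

A = (b + z·y)·y = (7.12 + 1.7×2.23)×2.23 = 24.33 m²
P = b + 2y√(1+z²) = 7.12 + 2×2.23×√(1+1.7²) = 15.92 m
R = A/P = 24.33/15.92 = 1.529 m
Q = (1/n)·A·R^(2/3)·S^(1/2) = (1/0.026) × 24.33 × 1.529^(2/3) × 0.00023^(1/2) = 18.83 m³/s

18.8 m³/s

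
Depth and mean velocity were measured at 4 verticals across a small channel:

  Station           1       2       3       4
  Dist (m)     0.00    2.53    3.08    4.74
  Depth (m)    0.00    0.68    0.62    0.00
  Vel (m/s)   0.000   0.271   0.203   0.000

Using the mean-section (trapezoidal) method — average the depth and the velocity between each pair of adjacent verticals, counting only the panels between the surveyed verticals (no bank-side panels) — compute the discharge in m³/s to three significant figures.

0.254 m³/s

Panel 1-2: Δb = 2.53 m, d̄ = (0.00+0.68)/2 = 0.34, v̄ = (0.000+0.271)/2 = 0.1355 → q = 2.53×0.34×0.1355 = 0.1166 m³/s
Panel 2-3: Δb = 0.55 m, d̄ = (0.68+0.62)/2 = 0.65, v̄ = (0.271+0.203)/2 = 0.237 → q = 0.55×0.65×0.237 = 0.08473 m³/s
Panel 3-4: Δb = 1.66 m, d̄ = (0.62+0.00)/2 = 0.31, v̄ = (0.203+0.000)/2 = 0.1015 → q = 1.66×0.31×0.1015 = 0.05223 m³/s
Q = Σ q = 0.2535 m³/s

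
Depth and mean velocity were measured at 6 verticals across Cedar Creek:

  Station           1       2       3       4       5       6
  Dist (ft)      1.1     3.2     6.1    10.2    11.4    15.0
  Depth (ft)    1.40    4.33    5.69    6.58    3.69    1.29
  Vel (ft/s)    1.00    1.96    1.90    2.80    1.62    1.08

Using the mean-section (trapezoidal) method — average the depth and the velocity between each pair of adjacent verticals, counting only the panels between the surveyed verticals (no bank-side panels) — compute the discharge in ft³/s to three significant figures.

122 ft³/s

Panel 1-2: Δb = 2.1 ft, d̄ = (1.40+4.33)/2 = 2.865, v̄ = (1.00+1.96)/2 = 1.48 → q = 2.1×2.865×1.48 = 8.904 ft³/s
Panel 2-3: Δb = 2.9 ft, d̄ = (4.33+5.69)/2 = 5.01, v̄ = (1.96+1.90)/2 = 1.93 → q = 2.9×5.01×1.93 = 28.04 ft³/s
Panel 3-4: Δb = 4.1 ft, d̄ = (5.69+6.58)/2 = 6.135, v̄ = (1.90+2.80)/2 = 2.35 → q = 4.1×6.135×2.35 = 59.11 ft³/s
Panel 4-5: Δb = 1.2 ft, d̄ = (6.58+3.69)/2 = 5.135, v̄ = (2.80+1.62)/2 = 2.21 → q = 1.2×5.135×2.21 = 13.62 ft³/s
Panel 5-6: Δb = 3.6 ft, d̄ = (3.69+1.29)/2 = 2.49, v̄ = (1.62+1.08)/2 = 1.35 → q = 3.6×2.49×1.35 = 12.10 ft³/s
Q = Σ q = 121.8 ft³/s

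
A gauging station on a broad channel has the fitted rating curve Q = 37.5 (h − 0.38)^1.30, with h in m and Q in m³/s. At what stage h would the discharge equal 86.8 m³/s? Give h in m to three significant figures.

h − h₀ = (Q/C)^(1/b) = (86.8/37.5)^(1/1.30) = 1.907 m
h = 0.38 + 1.907 = 2.287 m

2.29 m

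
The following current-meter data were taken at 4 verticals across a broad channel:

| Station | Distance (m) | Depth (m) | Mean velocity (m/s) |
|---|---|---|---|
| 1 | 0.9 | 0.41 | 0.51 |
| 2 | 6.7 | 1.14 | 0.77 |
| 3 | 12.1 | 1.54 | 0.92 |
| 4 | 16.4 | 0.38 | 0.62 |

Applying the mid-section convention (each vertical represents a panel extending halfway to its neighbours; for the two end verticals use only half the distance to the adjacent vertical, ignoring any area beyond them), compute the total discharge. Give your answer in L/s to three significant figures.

w_1 = (6.7 − 0.9)/2 = 2.9 m; q_1 = 0.51 × 0.41 × 2.9 = 0.6064 m³/s
w_2 = (12.1 − 0.9)/2 = 5.6 m; q_2 = 0.77 × 1.14 × 5.6 = 4.916 m³/s
w_3 = (16.4 − 6.7)/2 = 4.85 m; q_3 = 0.92 × 1.54 × 4.85 = 6.871 m³/s
w_4 = (16.4 − 12.1)/2 = 2.15 m; q_4 = 0.62 × 0.38 × 2.15 = 0.5065 m³/s
Q = Σ qᵢ = 12.90 m³/s
= 12.90 × 1000 = 12900 L/s

12900 L/s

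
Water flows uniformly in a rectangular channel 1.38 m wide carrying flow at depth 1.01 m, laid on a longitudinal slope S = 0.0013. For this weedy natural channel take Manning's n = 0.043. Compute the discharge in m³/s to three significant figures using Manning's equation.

A = b·y = 1.38 × 1.01 = 1.394 m²
P = b + 2y = 1.38 + 2×1.01 = 3.400 m
R = A/P = 1.394/3.400 = 0.4099 m
Q = (1/n)·A·R^(2/3)·S^(1/2) = (1/0.043) × 1.394 × 0.4099^(2/3) × 0.0013^(1/2) = 0.6449 m³/s

0.645 m³/s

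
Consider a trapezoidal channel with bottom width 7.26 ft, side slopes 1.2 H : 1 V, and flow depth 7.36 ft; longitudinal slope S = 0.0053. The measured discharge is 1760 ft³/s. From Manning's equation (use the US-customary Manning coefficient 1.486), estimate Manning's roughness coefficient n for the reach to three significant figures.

0.0181

A = (b + z·y)·y = (7.26 + 1.2×7.36)×7.36 = 118.4 ft²
P = b + 2y√(1+z²) = 7.26 + 2×7.36×√(1+1.2²) = 30.25 ft
R = A/P = 118.4/30.25 = 3.915 ft
n = (1.486/Q)·A·R^(2/3)·S^(1/2) = (1.486/1760) × 118.4 × 2.484 × 0.07280 = 0.01808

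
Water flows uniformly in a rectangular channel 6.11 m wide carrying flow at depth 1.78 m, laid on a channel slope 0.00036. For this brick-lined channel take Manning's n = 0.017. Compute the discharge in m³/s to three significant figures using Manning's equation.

13.1 m³/s

A = b·y = 6.11 × 1.78 = 10.88 m²
P = b + 2y = 6.11 + 2×1.78 = 9.670 m
R = A/P = 10.88/9.670 = 1.125 m
Q = (1/n)·A·R^(2/3)·S^(1/2) = (1/0.017) × 10.88 × 1.125^(2/3) × 0.00036^(1/2) = 13.13 m³/s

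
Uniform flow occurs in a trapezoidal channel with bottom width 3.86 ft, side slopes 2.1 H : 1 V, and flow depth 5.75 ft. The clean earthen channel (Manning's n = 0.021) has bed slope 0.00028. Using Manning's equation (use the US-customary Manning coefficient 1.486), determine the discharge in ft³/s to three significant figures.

A = (b + z·y)·y = (3.86 + 2.1×5.75)×5.75 = 91.63 ft²
P = b + 2y√(1+z²) = 3.86 + 2×5.75×√(1+2.1²) = 30.61 ft
R = A/P = 91.63/30.61 = 2.994 ft
Q = (1.486/n)·A·R^(2/3)·S^(1/2) = (1.486/0.021) × 91.63 × 2.994^(2/3) × 0.00028^(1/2) = 225.3 ft³/s

225 ft³/s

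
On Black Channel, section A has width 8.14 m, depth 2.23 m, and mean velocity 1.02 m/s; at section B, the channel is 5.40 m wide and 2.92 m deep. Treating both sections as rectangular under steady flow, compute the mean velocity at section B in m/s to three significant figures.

Q = A₁V₁ = (8.14×2.23) × 1.02 = 18.52 m³/s
A₂ = 5.40 × 2.92 = 15.77 m²
V₂ = Q/A₂ = 18.52/15.77 = 1.174 m/s

1.17 m/s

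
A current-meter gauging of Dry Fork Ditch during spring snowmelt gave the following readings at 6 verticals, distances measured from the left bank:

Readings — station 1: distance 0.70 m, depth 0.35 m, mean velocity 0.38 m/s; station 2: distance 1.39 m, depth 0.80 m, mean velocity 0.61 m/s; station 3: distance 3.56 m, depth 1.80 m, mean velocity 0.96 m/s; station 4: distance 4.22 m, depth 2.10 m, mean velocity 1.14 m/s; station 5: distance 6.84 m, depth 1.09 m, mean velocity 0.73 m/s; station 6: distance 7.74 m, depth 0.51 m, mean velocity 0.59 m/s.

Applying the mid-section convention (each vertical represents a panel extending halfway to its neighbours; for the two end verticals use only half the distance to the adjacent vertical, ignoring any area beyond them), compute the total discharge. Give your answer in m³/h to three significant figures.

w_1 = (1.39 − 0.70)/2 = 0.345 m; q_1 = 0.38 × 0.35 × 0.345 = 0.04589 m³/s
w_2 = (3.56 − 0.70)/2 = 1.43 m; q_2 = 0.61 × 0.80 × 1.43 = 0.6978 m³/s
w_3 = (4.22 − 1.39)/2 = 1.415 m; q_3 = 0.96 × 1.80 × 1.415 = 2.445 m³/s
w_4 = (6.84 − 3.56)/2 = 1.64 m; q_4 = 1.14 × 2.10 × 1.64 = 3.926 m³/s
w_5 = (7.74 − 4.22)/2 = 1.76 m; q_5 = 0.73 × 1.09 × 1.76 = 1.400 m³/s
w_6 = (7.74 − 6.84)/2 = 0.45 m; q_6 = 0.59 × 0.51 × 0.45 = 0.1354 m³/s
Q = Σ qᵢ = 8.651 m³/s
= 8.651 × 3600 = 31140 m³/h

31100 m³/h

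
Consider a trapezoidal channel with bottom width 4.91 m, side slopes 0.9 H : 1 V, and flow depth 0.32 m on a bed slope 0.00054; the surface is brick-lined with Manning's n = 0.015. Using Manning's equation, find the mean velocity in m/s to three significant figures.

0.676 m/s

A = (b + z·y)·y = (4.91 + 0.9×0.32)×0.32 = 1.663 m²
P = b + 2y√(1+z²) = 4.91 + 2×0.32×√(1+0.9²) = 5.771 m
R = A/P = 1.663/5.771 = 0.2882 m
Q = (1/n)·A·R^(2/3)·S^(1/2) = (1/0.015) × 1.663 × 0.2882^(2/3) × 0.00054^(1/2) = 1.124 m³/s
V = Q/A = 1.124/1.663 = 0.6760 m/s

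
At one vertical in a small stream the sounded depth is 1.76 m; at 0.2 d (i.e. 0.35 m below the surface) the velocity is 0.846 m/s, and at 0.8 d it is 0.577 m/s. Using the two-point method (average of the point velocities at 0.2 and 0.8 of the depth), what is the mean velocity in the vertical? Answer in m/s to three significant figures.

0.712 m/s

v̄ = (0.846 + 0.577) / 2 = 0.7115 m/s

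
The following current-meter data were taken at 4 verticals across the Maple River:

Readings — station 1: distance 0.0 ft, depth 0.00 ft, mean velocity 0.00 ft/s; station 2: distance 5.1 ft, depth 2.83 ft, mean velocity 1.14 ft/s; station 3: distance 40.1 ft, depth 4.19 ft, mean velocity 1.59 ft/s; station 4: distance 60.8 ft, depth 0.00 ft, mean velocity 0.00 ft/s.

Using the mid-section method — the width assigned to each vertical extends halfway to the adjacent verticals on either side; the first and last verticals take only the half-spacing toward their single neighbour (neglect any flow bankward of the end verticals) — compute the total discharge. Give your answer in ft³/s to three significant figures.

w_2 = (40.1 − 0.0)/2 = 20.05 ft; q_2 = 1.14 × 2.83 × 20.05 = 64.69 ft³/s
w_3 = (60.8 − 5.1)/2 = 27.85 ft; q_3 = 1.59 × 4.19 × 27.85 = 185.5 ft³/s
Stations 1, 4 contribute zero (depth or velocity is 0).
Q = Σ qᵢ = 250.2 ft³/s

250 ft³/s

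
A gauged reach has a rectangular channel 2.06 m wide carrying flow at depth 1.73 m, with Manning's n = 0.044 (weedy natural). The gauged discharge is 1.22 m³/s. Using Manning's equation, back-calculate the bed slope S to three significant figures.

0.000407

A = b·y = 2.06 × 1.73 = 3.564 m²
P = b + 2y = 2.06 + 2×1.73 = 5.520 m
R = A/P = 3.564/5.520 = 0.6456 m
S = (Q·n / (1·A·R^(2/3)))² = (1.22×0.044 / (1×3.564×0.7470))² = 0.0004066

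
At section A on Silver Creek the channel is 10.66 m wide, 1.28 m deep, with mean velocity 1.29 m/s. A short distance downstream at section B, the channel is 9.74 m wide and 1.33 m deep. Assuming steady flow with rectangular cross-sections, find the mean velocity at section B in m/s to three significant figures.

Q = A₁V₁ = (10.66×1.28) × 1.29 = 17.60 m³/s
A₂ = 9.74 × 1.33 = 12.95 m²
V₂ = Q/A₂ = 17.60/12.95 = 1.359 m/s

1.36 m/s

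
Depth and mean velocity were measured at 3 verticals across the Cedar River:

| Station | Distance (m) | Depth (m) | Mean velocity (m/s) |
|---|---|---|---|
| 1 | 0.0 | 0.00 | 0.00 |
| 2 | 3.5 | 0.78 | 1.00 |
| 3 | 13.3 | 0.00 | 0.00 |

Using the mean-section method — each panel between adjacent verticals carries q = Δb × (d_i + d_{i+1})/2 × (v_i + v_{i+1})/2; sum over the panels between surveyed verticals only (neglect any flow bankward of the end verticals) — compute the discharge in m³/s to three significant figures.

Panel 1-2: Δb = 3.5 m, d̄ = (0.00+0.78)/2 = 0.39, v̄ = (0.00+1.00)/2 = 0.5 → q = 3.5×0.39×0.5 = 0.6825 m³/s
Panel 2-3: Δb = 9.8 m, d̄ = (0.78+0.00)/2 = 0.39, v̄ = (1.00+0.00)/2 = 0.5 → q = 9.8×0.39×0.5 = 1.911 m³/s
Q = Σ q = 2.594 m³/s

2.59 m³/s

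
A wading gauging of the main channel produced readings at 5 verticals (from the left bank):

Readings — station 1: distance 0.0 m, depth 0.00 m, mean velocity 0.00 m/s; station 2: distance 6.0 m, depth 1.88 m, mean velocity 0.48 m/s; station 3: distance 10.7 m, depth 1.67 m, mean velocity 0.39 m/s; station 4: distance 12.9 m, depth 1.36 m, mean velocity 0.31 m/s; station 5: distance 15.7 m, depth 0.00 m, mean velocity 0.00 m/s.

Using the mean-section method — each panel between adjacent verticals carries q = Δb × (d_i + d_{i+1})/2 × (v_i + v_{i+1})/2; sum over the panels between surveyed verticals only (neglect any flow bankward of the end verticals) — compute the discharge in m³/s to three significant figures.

Panel 1-2: Δb = 6 m, d̄ = (0.00+1.88)/2 = 0.94, v̄ = (0.00+0.48)/2 = 0.24 → q = 6×0.94×0.24 = 1.354 m³/s
Panel 2-3: Δb = 4.7 m, d̄ = (1.88+1.67)/2 = 1.775, v̄ = (0.48+0.39)/2 = 0.435 → q = 4.7×1.775×0.435 = 3.629 m³/s
Panel 3-4: Δb = 2.2 m, d̄ = (1.67+1.36)/2 = 1.515, v̄ = (0.39+0.31)/2 = 0.35 → q = 2.2×1.515×0.35 = 1.167 m³/s
Panel 4-5: Δb = 2.8 m, d̄ = (1.36+0.00)/2 = 0.68, v̄ = (0.31+0.00)/2 = 0.155 → q = 2.8×0.68×0.155 = 0.2951 m³/s
Q = Σ q = 6.444 m³/s

6.44 m³/s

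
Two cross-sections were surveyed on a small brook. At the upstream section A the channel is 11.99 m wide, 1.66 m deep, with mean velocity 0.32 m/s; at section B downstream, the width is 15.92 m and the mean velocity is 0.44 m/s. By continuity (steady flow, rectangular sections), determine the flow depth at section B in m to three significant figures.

0.909 m

Q = A₁V₁ = (11.99×1.66) × 0.32 = 6.369 m³/s
d₂ = Q/(b₂ V₂) = 6.369/(15.92×0.44) = 0.9092 m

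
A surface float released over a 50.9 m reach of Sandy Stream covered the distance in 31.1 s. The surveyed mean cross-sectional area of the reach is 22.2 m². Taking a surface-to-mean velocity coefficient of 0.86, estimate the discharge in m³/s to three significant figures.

v_surface = L / t̄ = 50.9 / 31.1 = 1.637 m/s
v_mean = 0.86 × 1.637 = 1.408 m/s
Q = A × v_mean = 22.2 × 1.408 = 31.25 m³/s

31.2 m³/s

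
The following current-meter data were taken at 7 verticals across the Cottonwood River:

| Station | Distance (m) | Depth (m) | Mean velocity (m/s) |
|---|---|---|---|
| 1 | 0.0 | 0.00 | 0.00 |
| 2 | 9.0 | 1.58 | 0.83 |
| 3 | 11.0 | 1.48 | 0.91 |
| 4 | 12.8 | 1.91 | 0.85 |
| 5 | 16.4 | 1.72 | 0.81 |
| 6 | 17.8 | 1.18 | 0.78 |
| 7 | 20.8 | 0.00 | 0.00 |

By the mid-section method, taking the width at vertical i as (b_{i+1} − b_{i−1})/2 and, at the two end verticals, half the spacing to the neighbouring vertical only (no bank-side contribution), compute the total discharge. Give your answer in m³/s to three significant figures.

w_2 = (11.0 − 0.0)/2 = 5.5 m; q_2 = 0.83 × 1.58 × 5.5 = 7.213 m³/s
w_3 = (12.8 − 9.0)/2 = 1.9 m; q_3 = 0.91 × 1.48 × 1.9 = 2.559 m³/s
w_4 = (16.4 − 11.0)/2 = 2.7 m; q_4 = 0.85 × 1.91 × 2.7 = 4.383 m³/s
w_5 = (17.8 − 12.8)/2 = 2.5 m; q_5 = 0.81 × 1.72 × 2.5 = 3.483 m³/s
w_6 = (20.8 − 16.4)/2 = 2.2 m; q_6 = 0.78 × 1.18 × 2.2 = 2.025 m³/s
Stations 1, 7 contribute zero (depth or velocity is 0).
Q = Σ qᵢ = 19.66 m³/s

19.7 m³/s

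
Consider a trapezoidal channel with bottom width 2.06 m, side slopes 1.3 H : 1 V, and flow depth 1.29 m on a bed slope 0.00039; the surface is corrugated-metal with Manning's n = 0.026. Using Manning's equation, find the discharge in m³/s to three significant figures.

A = (b + z·y)·y = (2.06 + 1.3×1.29)×1.29 = 4.821 m²
P = b + 2y√(1+z²) = 2.06 + 2×1.29×√(1+1.3²) = 6.292 m
R = A/P = 4.821/6.292 = 0.7662 m
Q = (1/n)·A·R^(2/3)·S^(1/2) = (1/0.026) × 4.821 × 0.7662^(2/3) × 0.00039^(1/2) = 3.066 m³/s

3.07 m³/s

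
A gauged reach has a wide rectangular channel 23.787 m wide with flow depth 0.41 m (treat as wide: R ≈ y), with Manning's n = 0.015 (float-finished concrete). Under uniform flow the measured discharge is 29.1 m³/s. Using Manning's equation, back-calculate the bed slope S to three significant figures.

0.00658

A = b·y = 23.787 × 0.41 = 9.753 m²
Wide channel: R ≈ y = 0.41 m
S = (Q·n / (1·A·R^(2/3)))² = (29.1×0.015 / (1×9.753×0.5519))² = 0.006577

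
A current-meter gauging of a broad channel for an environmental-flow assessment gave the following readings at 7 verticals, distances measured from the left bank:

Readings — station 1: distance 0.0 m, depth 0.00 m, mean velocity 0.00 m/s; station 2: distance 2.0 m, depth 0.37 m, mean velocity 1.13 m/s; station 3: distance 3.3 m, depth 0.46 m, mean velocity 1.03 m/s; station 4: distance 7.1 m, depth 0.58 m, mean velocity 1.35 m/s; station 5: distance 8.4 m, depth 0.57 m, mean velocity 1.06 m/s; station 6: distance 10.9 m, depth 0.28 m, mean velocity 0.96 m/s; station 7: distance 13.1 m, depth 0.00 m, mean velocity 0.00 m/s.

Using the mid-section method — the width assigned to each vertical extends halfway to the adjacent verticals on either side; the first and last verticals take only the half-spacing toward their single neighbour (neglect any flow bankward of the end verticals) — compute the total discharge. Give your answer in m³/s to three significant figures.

5.67 m³/s

w_2 = (3.3 − 0.0)/2 = 1.65 m; q_2 = 1.13 × 0.37 × 1.65 = 0.6899 m³/s
w_3 = (7.1 − 2.0)/2 = 2.55 m; q_3 = 1.03 × 0.46 × 2.55 = 1.208 m³/s
w_4 = (8.4 − 3.3)/2 = 2.55 m; q_4 = 1.35 × 0.58 × 2.55 = 1.997 m³/s
w_5 = (10.9 − 7.1)/2 = 1.9 m; q_5 = 1.06 × 0.57 × 1.9 = 1.148 m³/s
w_6 = (13.1 − 8.4)/2 = 2.35 m; q_6 = 0.96 × 0.28 × 2.35 = 0.6317 m³/s
Stations 1, 7 contribute zero (depth or velocity is 0).
Q = Σ qᵢ = 5.674 m³/s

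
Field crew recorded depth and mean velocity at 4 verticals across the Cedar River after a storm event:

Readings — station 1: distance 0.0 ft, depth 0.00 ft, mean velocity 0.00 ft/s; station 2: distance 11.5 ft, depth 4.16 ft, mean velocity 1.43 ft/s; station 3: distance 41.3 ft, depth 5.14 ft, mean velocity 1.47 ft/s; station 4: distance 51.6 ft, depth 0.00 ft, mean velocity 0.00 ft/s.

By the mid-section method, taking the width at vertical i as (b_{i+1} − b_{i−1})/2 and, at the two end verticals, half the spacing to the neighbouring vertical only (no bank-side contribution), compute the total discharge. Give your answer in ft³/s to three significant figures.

w_2 = (41.3 − 0.0)/2 = 20.65 ft; q_2 = 1.43 × 4.16 × 20.65 = 122.8 ft³/s
w_3 = (51.6 − 11.5)/2 = 20.05 ft; q_3 = 1.47 × 5.14 × 20.05 = 151.5 ft³/s
Stations 1, 4 contribute zero (depth or velocity is 0).
Q = Σ qᵢ = 274.3 ft³/s

274 ft³/s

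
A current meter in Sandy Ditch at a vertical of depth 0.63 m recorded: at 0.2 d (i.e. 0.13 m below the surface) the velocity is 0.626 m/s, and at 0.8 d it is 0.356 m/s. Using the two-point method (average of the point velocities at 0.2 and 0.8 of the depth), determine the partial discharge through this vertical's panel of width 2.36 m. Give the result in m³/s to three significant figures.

v̄ = (0.626 + 0.356) / 2 = 0.4910 m/s
q = v̄ × d × w = 0.4910 × 0.63 × 2.36 = 0.7300 m³/s

0.730 m³/s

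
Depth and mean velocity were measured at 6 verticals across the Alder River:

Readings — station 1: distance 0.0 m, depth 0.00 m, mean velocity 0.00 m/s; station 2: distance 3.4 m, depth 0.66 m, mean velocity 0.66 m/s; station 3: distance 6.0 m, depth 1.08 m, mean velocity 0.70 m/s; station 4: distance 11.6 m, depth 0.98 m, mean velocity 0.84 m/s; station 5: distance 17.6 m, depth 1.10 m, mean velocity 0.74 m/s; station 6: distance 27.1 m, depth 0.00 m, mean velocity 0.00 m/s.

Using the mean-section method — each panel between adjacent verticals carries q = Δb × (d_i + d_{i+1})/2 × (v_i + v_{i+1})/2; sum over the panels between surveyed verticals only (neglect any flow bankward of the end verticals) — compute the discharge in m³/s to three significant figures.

Panel 1-2: Δb = 3.4 m, d̄ = (0.00+0.66)/2 = 0.33, v̄ = (0.00+0.66)/2 = 0.33 → q = 3.4×0.33×0.33 = 0.3703 m³/s
Panel 2-3: Δb = 2.6 m, d̄ = (0.66+1.08)/2 = 0.87, v̄ = (0.66+0.70)/2 = 0.68 → q = 2.6×0.87×0.68 = 1.538 m³/s
Panel 3-4: Δb = 5.6 m, d̄ = (1.08+0.98)/2 = 1.03, v̄ = (0.70+0.84)/2 = 0.77 → q = 5.6×1.03×0.77 = 4.441 m³/s
Panel 4-5: Δb = 6 m, d̄ = (0.98+1.10)/2 = 1.04, v̄ = (0.84+0.74)/2 = 0.79 → q = 6×1.04×0.79 = 4.930 m³/s
Panel 5-6: Δb = 9.5 m, d̄ = (1.10+0.00)/2 = 0.55, v̄ = (0.74+0.00)/2 = 0.37 → q = 9.5×0.55×0.37 = 1.933 m³/s
Q = Σ q = 13.21 m³/s

13.2 m³/s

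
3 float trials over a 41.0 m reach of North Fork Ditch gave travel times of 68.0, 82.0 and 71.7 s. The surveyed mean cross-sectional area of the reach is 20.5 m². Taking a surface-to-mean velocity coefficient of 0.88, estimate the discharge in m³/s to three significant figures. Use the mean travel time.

t̄ = (68.0 + 82.0 + 71.7) / 3 = 73.9 s
v_surface = L / t̄ = 41.0 / 73.9 = 0.5548 m/s
v_mean = 0.88 × 0.5548 = 0.4882 m/s
Q = A × v_mean = 20.5 × 0.4882 = 10.01 m³/s

10.0 m³/s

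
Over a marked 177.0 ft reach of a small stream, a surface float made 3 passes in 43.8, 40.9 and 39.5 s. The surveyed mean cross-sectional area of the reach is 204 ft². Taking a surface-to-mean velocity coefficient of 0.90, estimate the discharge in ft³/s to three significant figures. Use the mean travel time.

785 ft³/s

t̄ = (43.8 + 40.9 + 39.5) / 3 = 41.4 s
v_surface = L / t̄ = 177.0 / 41.4 = 4.275 ft/s
v_mean = 0.90 × 4.275 = 3.848 ft/s
Q = A × v_mean = 204 × 3.848 = 785.0 ft³/s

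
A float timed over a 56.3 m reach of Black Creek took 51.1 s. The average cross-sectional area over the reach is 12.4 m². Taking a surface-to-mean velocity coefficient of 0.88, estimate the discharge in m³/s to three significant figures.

v_surface = L / t̄ = 56.3 / 51.1 = 1.102 m/s
v_mean = 0.88 × 1.102 = 0.9695 m/s
Q = A × v_mean = 12.4 × 0.9695 = 12.02 m³/s

12.0 m³/s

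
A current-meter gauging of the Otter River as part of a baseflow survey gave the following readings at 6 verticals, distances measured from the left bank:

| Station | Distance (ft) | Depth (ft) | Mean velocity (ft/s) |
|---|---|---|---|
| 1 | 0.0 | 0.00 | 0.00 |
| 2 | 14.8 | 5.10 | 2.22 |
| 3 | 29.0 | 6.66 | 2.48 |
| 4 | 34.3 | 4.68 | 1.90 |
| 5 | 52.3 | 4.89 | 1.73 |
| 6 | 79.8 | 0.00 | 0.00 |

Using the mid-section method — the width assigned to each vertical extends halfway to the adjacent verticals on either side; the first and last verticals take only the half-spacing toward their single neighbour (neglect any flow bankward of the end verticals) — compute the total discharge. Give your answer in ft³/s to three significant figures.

w_2 = (29.0 − 0.0)/2 = 14.5 ft; q_2 = 2.22 × 5.10 × 14.5 = 164.2 ft³/s
w_3 = (34.3 − 14.8)/2 = 9.75 ft; q_3 = 2.48 × 6.66 × 9.75 = 161.0 ft³/s
w_4 = (52.3 − 29.0)/2 = 11.65 ft; q_4 = 1.90 × 4.68 × 11.65 = 103.6 ft³/s
w_5 = (79.8 − 34.3)/2 = 22.75 ft; q_5 = 1.73 × 4.89 × 22.75 = 192.5 ft³/s
Stations 1, 6 contribute zero (depth or velocity is 0).
Q = Σ qᵢ = 621.3 ft³/s

621 ft³/s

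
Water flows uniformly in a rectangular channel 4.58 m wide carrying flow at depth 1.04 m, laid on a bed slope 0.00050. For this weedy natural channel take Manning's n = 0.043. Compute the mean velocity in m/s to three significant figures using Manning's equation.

0.416 m/s

A = b·y = 4.58 × 1.04 = 4.763 m²
P = b + 2y = 4.58 + 2×1.04 = 6.660 m
R = A/P = 4.763/6.660 = 0.7152 m
Q = (1/n)·A·R^(2/3)·S^(1/2) = (1/0.043) × 4.763 × 0.7152^(2/3) × 0.00050^(1/2) = 1.981 m³/s
V = Q/A = 1.981/4.763 = 0.4159 m/s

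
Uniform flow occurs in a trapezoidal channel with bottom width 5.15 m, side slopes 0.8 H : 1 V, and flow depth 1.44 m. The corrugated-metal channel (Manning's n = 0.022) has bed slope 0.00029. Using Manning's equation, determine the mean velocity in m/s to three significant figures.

0.788 m/s

A = (b + z·y)·y = (5.15 + 0.8×1.44)×1.44 = 9.075 m²
P = b + 2y√(1+z²) = 5.15 + 2×1.44×√(1+0.8²) = 8.838 m
R = A/P = 9.075/8.838 = 1.027 m
Q = (1/n)·A·R^(2/3)·S^(1/2) = (1/0.022) × 9.075 × 1.027^(2/3) × 0.00029^(1/2) = 7.149 m³/s
V = Q/A = 7.149/9.075 = 0.7878 m/s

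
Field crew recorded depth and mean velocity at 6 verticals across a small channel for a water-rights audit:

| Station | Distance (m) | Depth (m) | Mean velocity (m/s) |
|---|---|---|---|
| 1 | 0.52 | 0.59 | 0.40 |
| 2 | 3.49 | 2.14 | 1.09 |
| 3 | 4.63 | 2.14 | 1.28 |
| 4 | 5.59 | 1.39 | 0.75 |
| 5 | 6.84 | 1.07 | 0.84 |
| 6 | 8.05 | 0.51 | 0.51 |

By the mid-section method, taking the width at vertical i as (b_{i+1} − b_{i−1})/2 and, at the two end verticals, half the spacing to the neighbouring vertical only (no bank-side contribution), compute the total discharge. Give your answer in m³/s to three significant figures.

w_1 = (3.49 − 0.52)/2 = 1.485 m; q_1 = 0.40 × 0.59 × 1.485 = 0.3505 m³/s
w_2 = (4.63 − 0.52)/2 = 2.055 m; q_2 = 1.09 × 2.14 × 2.055 = 4.793 m³/s
w_3 = (5.59 − 3.49)/2 = 1.05 m; q_3 = 1.28 × 2.14 × 1.05 = 2.876 m³/s
w_4 = (6.84 − 4.63)/2 = 1.105 m; q_4 = 0.75 × 1.39 × 1.105 = 1.152 m³/s
w_5 = (8.05 − 5.59)/2 = 1.23 m; q_5 = 0.84 × 1.07 × 1.23 = 1.106 m³/s
w_6 = (8.05 − 6.84)/2 = 0.605 m; q_6 = 0.51 × 0.51 × 0.605 = 0.1574 m³/s
Q = Σ qᵢ = 10.43 m³/s

10.4 m³/s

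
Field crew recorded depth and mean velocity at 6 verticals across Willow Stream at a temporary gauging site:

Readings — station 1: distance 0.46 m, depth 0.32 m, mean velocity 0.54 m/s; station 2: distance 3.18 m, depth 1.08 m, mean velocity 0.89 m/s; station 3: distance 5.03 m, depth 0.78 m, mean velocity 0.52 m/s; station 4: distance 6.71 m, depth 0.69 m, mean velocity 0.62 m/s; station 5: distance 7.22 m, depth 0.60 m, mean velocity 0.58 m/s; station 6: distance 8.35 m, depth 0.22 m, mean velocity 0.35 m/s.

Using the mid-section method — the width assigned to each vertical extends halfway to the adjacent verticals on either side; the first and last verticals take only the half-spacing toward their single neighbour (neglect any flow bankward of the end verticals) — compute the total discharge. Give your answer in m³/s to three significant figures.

w_1 = (3.18 − 0.46)/2 = 1.36 m; q_1 = 0.54 × 0.32 × 1.36 = 0.2350 m³/s
w_2 = (5.03 − 0.46)/2 = 2.285 m; q_2 = 0.89 × 1.08 × 2.285 = 2.196 m³/s
w_3 = (6.71 − 3.18)/2 = 1.765 m; q_3 = 0.52 × 0.78 × 1.765 = 0.7159 m³/s
w_4 = (7.22 − 5.03)/2 = 1.095 m; q_4 = 0.62 × 0.69 × 1.095 = 0.4684 m³/s
w_5 = (8.35 − 6.71)/2 = 0.82 m; q_5 = 0.58 × 0.60 × 0.82 = 0.2854 m³/s
w_6 = (8.35 − 7.22)/2 = 0.565 m; q_6 = 0.35 × 0.22 × 0.565 = 0.04351 m³/s
Q = Σ qᵢ = 3.945 m³/s

3.94 m³/s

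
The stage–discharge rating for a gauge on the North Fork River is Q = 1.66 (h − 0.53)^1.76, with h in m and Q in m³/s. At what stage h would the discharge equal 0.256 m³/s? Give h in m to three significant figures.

0.876 m

h − h₀ = (Q/C)^(1/b) = (0.256/1.66)^(1/1.76) = 0.3457 m
h = 0.53 + 0.3457 = 0.8757 m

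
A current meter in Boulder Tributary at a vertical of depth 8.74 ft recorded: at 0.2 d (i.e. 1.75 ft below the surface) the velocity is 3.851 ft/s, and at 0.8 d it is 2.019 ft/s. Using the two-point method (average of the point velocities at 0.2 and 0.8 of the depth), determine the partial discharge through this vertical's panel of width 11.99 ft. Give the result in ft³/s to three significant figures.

v̄ = (3.851 + 2.019) / 2 = 2.935 ft/s
q = v̄ × d × w = 2.935 × 8.74 × 11.99 = 307.6 ft³/s

308 ft³/s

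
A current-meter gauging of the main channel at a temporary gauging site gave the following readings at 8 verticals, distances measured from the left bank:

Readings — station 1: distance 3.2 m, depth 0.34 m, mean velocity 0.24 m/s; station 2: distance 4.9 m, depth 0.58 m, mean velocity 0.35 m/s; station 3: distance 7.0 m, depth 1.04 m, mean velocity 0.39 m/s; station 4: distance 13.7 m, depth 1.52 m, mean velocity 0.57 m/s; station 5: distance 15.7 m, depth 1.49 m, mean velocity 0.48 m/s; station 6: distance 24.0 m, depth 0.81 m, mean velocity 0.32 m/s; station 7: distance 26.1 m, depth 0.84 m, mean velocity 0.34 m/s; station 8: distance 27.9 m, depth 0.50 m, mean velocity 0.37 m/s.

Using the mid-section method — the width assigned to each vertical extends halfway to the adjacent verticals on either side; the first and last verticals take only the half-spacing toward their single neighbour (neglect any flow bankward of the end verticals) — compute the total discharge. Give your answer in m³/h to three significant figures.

w_1 = (4.9 − 3.2)/2 = 0.85 m; q_1 = 0.24 × 0.34 × 0.85 = 0.06936 m³/s
w_2 = (7.0 − 3.2)/2 = 1.9 m; q_2 = 0.35 × 0.58 × 1.9 = 0.3857 m³/s
w_3 = (13.7 − 4.9)/2 = 4.4 m; q_3 = 0.39 × 1.04 × 4.4 = 1.785 m³/s
w_4 = (15.7 − 7.0)/2 = 4.35 m; q_4 = 0.57 × 1.52 × 4.35 = 3.769 m³/s
w_5 = (24.0 − 13.7)/2 = 5.15 m; q_5 = 0.48 × 1.49 × 5.15 = 3.683 m³/s
w_6 = (26.1 − 15.7)/2 = 5.2 m; q_6 = 0.32 × 0.81 × 5.2 = 1.348 m³/s
w_7 = (27.9 − 24.0)/2 = 1.95 m; q_7 = 0.34 × 0.84 × 1.95 = 0.5569 m³/s
w_8 = (27.9 − 26.1)/2 = 0.9 m; q_8 = 0.37 × 0.50 × 0.9 = 0.1665 m³/s
Q = Σ qᵢ = 11.76 m³/s
= 11.76 × 3600 = 42350 m³/h

42300 m³/h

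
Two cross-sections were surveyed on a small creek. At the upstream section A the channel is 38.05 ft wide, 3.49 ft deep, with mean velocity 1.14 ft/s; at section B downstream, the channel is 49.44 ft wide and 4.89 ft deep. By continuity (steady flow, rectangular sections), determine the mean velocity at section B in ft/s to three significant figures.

Q = A₁V₁ = (38.05×3.49) × 1.14 = 151.4 ft³/s
A₂ = 49.44 × 4.89 = 241.8 ft²
V₂ = Q/A₂ = 151.4/241.8 = 0.6262 ft/s

0.626 ft/s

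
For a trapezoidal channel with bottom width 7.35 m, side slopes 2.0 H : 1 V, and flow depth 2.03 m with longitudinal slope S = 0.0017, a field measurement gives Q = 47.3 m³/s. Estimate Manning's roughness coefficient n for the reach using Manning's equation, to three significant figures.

0.0254

A = (b + z·y)·y = (7.35 + 2.0×2.03)×2.03 = 23.16 m²
P = b + 2y√(1+z²) = 7.35 + 2×2.03×√(1+2.0²) = 16.43 m
R = A/P = 23.16/16.43 = 1.410 m
n = (1/Q)·A·R^(2/3)·S^(1/2) = (1/47.3) × 23.16 × 1.257 × 0.04123 = 0.02539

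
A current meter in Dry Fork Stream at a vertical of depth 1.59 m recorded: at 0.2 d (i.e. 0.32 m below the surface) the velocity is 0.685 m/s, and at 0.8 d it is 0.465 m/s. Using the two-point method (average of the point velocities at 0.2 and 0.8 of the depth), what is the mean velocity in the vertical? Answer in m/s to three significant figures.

v̄ = (0.685 + 0.465) / 2 = 0.5750 m/s

0.575 m/s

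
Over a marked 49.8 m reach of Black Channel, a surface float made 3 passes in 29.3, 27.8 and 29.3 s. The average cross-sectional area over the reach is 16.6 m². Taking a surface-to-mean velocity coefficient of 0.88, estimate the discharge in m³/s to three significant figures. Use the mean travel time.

25.3 m³/s

t̄ = (29.3 + 27.8 + 29.3) / 3 = 28.8 s
v_surface = L / t̄ = 49.8 / 28.8 = 1.729 m/s
v_mean = 0.88 × 1.729 = 1.522 m/s
Q = A × v_mean = 16.6 × 1.522 = 25.26 m³/s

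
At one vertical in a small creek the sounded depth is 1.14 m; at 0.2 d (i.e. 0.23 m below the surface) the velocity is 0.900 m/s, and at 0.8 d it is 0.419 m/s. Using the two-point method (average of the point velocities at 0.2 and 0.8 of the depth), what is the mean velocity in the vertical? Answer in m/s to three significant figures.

0.660 m/s

v̄ = (0.900 + 0.419) / 2 = 0.6595 m/s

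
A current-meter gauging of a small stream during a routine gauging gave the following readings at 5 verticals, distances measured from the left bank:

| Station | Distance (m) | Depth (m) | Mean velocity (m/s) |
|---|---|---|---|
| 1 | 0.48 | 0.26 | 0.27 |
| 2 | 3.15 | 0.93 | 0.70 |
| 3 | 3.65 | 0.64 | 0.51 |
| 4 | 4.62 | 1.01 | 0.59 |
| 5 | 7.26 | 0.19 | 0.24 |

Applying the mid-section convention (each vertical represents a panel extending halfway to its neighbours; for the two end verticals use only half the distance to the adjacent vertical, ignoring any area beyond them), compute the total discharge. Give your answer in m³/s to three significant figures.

w_1 = (3.15 − 0.48)/2 = 1.335 m; q_1 = 0.27 × 0.26 × 1.335 = 0.09372 m³/s
w_2 = (3.65 − 0.48)/2 = 1.585 m; q_2 = 0.70 × 0.93 × 1.585 = 1.032 m³/s
w_3 = (4.62 − 3.15)/2 = 0.735 m; q_3 = 0.51 × 0.64 × 0.735 = 0.2399 m³/s
w_4 = (7.26 − 3.65)/2 = 1.805 m; q_4 = 0.59 × 1.01 × 1.805 = 1.076 m³/s
w_5 = (7.26 − 4.62)/2 = 1.32 m; q_5 = 0.24 × 0.19 × 1.32 = 0.06019 m³/s
Q = Σ qᵢ = 2.501 m³/s

2.50 m³/s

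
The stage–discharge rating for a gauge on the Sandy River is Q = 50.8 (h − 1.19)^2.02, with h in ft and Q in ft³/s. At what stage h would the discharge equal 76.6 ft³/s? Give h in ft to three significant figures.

h − h₀ = (Q/C)^(1/b) = (76.6/50.8)^(1/2.02) = 1.225 ft
h = 1.19 + 1.225 = 2.415 ft

2.42 ft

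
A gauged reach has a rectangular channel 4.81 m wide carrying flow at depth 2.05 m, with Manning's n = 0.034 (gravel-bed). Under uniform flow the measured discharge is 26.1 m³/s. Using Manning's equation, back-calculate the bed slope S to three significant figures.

A = b·y = 4.81 × 2.05 = 9.861 m²
P = b + 2y = 4.81 + 2×2.05 = 8.910 m
R = A/P = 9.861/8.910 = 1.107 m
S = (Q·n / (1·A·R^(2/3)))² = (26.1×0.034 / (1×9.861×1.070))² = 0.007075

0.00708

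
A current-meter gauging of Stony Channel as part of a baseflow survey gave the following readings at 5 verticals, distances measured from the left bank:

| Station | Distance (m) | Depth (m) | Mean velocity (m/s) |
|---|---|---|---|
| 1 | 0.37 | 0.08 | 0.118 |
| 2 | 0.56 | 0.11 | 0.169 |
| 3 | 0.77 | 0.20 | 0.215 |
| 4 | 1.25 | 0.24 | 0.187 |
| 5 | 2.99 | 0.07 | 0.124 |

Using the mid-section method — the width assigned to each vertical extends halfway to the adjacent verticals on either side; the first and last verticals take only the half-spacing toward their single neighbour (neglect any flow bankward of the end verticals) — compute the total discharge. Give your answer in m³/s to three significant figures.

w_1 = (0.56 − 0.37)/2 = 0.095 m; q_1 = 0.118 × 0.08 × 0.095 = 0.0008968 m³/s
w_2 = (0.77 − 0.37)/2 = 0.2 m; q_2 = 0.169 × 0.11 × 0.2 = 0.003718 m³/s
w_3 = (1.25 − 0.56)/2 = 0.345 m; q_3 = 0.215 × 0.20 × 0.345 = 0.01484 m³/s
w_4 = (2.99 − 0.77)/2 = 1.11 m; q_4 = 0.187 × 0.24 × 1.11 = 0.04982 m³/s
w_5 = (2.99 − 1.25)/2 = 0.87 m; q_5 = 0.124 × 0.07 × 0.87 = 0.007552 m³/s
Q = Σ qᵢ = 0.07682 m³/s

0.0768 m³/s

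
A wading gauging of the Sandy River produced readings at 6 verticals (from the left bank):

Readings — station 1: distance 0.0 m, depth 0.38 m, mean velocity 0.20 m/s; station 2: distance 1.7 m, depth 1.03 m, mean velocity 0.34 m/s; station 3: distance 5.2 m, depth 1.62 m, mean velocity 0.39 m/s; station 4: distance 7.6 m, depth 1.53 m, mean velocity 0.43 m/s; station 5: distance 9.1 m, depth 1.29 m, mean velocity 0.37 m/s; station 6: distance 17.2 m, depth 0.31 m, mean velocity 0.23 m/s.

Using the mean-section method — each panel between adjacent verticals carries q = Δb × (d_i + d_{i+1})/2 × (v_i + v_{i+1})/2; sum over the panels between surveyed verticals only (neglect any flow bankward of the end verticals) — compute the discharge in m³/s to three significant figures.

6.36 m³/s

Panel 1-2: Δb = 1.7 m, d̄ = (0.38+1.03)/2 = 0.705, v̄ = (0.20+0.34)/2 = 0.27 → q = 1.7×0.705×0.27 = 0.3236 m³/s
Panel 2-3: Δb = 3.5 m, d̄ = (1.03+1.62)/2 = 1.325, v̄ = (0.34+0.39)/2 = 0.365 → q = 3.5×1.325×0.365 = 1.693 m³/s
Panel 3-4: Δb = 2.4 m, d̄ = (1.62+1.53)/2 = 1.575, v̄ = (0.39+0.43)/2 = 0.41 → q = 2.4×1.575×0.41 = 1.550 m³/s
Panel 4-5: Δb = 1.5 m, d̄ = (1.53+1.29)/2 = 1.41, v̄ = (0.43+0.37)/2 = 0.4 → q = 1.5×1.41×0.4 = 0.8460 m³/s
Panel 5-6: Δb = 8.1 m, d̄ = (1.29+0.31)/2 = 0.8, v̄ = (0.37+0.23)/2 = 0.3 → q = 8.1×0.8×0.3 = 1.944 m³/s
Q = Σ q = 6.356 m³/s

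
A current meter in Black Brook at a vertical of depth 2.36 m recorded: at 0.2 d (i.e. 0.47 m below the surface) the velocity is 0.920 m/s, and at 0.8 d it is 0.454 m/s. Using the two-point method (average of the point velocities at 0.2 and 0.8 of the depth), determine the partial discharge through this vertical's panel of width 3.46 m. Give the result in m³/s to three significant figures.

5.61 m³/s

v̄ = (0.920 + 0.454) / 2 = 0.6870 m/s
q = v̄ × d × w = 0.6870 × 2.36 × 3.46 = 5.610 m³/s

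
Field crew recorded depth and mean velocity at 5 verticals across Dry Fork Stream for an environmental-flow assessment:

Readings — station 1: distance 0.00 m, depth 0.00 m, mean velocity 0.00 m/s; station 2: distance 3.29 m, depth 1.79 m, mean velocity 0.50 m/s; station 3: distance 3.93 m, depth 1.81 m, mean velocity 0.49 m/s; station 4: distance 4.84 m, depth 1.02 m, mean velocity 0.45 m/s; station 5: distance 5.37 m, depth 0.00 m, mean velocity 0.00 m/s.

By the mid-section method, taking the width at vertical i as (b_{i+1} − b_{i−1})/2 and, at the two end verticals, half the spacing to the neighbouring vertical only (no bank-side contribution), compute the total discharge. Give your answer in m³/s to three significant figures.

w_2 = (3.93 − 0.00)/2 = 1.965 m; q_2 = 0.50 × 1.79 × 1.965 = 1.759 m³/s
w_3 = (4.84 − 3.29)/2 = 0.775 m; q_3 = 0.49 × 1.81 × 0.775 = 0.6873 m³/s
w_4 = (5.37 − 3.93)/2 = 0.72 m; q_4 = 0.45 × 1.02 × 0.72 = 0.3305 m³/s
Stations 1, 5 contribute zero (depth or velocity is 0).
Q = Σ qᵢ = 2.777 m³/s

2.78 m³/s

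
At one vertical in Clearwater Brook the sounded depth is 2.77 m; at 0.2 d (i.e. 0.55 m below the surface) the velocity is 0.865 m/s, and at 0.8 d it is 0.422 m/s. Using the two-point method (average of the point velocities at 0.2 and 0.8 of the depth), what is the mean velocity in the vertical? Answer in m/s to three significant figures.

0.644 m/s

v̄ = (0.865 + 0.422) / 2 = 0.6435 m/s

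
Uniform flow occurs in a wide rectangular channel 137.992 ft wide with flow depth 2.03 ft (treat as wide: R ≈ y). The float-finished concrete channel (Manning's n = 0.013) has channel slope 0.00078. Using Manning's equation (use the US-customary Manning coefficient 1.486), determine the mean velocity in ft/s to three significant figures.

5.12 ft/s

A = b·y = 137.992 × 2.03 = 280.1 ft²
Wide channel: R ≈ y = 2.03 ft
Q = (1.486/n)·A·R^(2/3)·S^(1/2) = (1.486/0.013) × 280.1 × 2.030^(2/3) × 0.00078^(1/2) = 1434 ft³/s
V = Q/A = 1434/280.1 = 5.118 ft/s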